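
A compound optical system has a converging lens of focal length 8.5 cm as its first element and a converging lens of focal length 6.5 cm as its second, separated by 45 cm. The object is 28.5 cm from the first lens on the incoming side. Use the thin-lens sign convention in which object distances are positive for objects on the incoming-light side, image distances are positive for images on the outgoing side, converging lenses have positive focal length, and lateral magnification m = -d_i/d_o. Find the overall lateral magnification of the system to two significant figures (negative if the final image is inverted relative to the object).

First lens: d_i1 = 1/(1/8.5 - 1/28.5) = 12.113 cm.
m_1 = -(12.113)/28.5 = -0.4250.
That image sits 32.888 cm in front of the second lens, so d_o2 = 32.888 cm.
Second lens: d_i2 = 1/(1/6.5 - 1/(32.888)) = 8.101 cm.
m_2 = -(8.101)/(32.888) = -0.2463.
Total m = m_1 x m_2 = (-0.4250)(-0.2463) = 0.1047.

0.10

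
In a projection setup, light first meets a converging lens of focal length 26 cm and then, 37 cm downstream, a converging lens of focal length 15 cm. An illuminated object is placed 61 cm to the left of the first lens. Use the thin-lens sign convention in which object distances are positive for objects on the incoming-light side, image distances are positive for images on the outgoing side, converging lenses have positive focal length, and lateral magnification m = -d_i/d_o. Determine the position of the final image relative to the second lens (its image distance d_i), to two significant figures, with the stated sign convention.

First lens: d_i1 = 1/(1/26 - 1/61) = 45.314 cm.
This image would form 45.314 cm past lens 1, i.e. 8.314 cm beyond lens 2, so it is a virtual object for lens 2: d_o2 = 37 - 45.314 = -8.314 cm.
Second lens: d_i2 = 1/(1/15 - 1/(-8.314)) = 5.349 cm.

5.3 cm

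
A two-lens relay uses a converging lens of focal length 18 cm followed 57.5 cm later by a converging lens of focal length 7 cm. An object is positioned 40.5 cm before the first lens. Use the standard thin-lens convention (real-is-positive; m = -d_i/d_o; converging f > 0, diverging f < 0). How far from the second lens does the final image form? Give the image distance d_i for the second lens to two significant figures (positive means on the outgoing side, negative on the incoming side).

Lens 1: 1/d_i1 = 1/f_1 - 1/d_o1 = 1/18 - 1/40.5 = 0.03086 cm^-1, so d_i1 = 32.400 cm.
The intermediate image is 32.400 cm to the right of lens 1, so d_o2 = L - d_i1 = 57.5 - 32.400 = 25.100 cm.
Lens 2: 1/d_i2 = 1/f_2 - 1/d_o2 = 1/7 - 1/(25.100) = 0.10302 cm^-1, so d_i2 = 9.707 cm.

9.7 cm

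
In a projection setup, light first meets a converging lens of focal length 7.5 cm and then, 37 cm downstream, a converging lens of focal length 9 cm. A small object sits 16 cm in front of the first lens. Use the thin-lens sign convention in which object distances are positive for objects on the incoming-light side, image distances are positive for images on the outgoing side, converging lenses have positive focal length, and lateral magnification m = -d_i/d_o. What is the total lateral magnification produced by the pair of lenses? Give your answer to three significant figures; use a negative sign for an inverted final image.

Lens 1: 1/d_i1 = 1/f_1 - 1/d_o1 = 1/7.5 - 1/16 = 0.07083 cm^-1, so d_i1 = 14.118 cm.
m_1 = -(14.118)/16 = -0.8824.
That image sits 22.882 cm in front of the second lens, so d_o2 = 22.882 cm.
Lens 2: 1/d_i2 = 1/f_2 - 1/d_o2 = 1/9 - 1/(22.882) = 0.06741 cm^-1, so d_i2 = 14.835 cm.
m_2 = -(14.835)/(22.882) = -0.6483.
Total m = m_1 x m_2 = (-0.8824)(-0.6483) = 0.5720.

0.572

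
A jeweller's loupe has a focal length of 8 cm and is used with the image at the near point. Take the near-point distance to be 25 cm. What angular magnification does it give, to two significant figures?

M = 1 + D/f = 1 + 25/8 = 4.125.

4.1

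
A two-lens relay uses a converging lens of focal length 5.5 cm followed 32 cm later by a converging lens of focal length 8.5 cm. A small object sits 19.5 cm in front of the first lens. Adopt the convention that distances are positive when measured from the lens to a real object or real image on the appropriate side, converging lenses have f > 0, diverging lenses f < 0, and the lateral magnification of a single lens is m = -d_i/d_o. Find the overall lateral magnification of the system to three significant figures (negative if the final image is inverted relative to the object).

0.211

Lens 1: 1/d_i1 = 1/f_1 - 1/d_o1 = 1/5.5 - 1/19.5 = 0.13054 cm^-1, so d_i1 = 7.661 cm.
m_1 = -(7.661)/19.5 = -0.3929.
Object distance for lens 2: d_o2 = 32 - 7.661 = 24.339 cm.
Lens 2: 1/d_i2 = 1/f_2 - 1/d_o2 = 1/8.5 - 1/(24.339) = 0.07656 cm^-1, so d_i2 = 13.061 cm.
m_2 = -(13.061)/(24.339) = -0.5366.
Total m = m_1 x m_2 = (-0.3929)(-0.5366) = 0.2108.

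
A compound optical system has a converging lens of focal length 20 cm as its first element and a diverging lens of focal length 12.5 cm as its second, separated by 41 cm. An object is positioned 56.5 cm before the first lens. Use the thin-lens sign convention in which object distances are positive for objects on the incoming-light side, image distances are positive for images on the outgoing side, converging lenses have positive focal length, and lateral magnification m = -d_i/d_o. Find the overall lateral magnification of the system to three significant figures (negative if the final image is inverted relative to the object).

-0.304

Lens 1: 1/d_i1 = 1/f_1 - 1/d_o1 = 1/20 - 1/56.5 = 0.03230 cm^-1, so d_i1 = 30.959 cm.
m_1 = -(30.959)/56.5 = -0.5479.
That image sits 10.041 cm in front of the second lens, so d_o2 = 10.041 cm.
Lens 2: 1/d_i2 = 1/f_2 - 1/d_o2 = 1/(-12.5) - 1/(10.041) = -0.17959 cm^-1, so d_i2 = -5.568 cm.
m_2 = -(-5.568)/(10.041) = 0.5545.
Overall magnification: m = m_1 m_2 = -0.3039.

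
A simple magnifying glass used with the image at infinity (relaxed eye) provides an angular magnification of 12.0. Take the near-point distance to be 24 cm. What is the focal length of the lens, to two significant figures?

2.0 cm

For the image at infinity, M = D/f.
f = D/M = 24/12.0 = 2.000 cm.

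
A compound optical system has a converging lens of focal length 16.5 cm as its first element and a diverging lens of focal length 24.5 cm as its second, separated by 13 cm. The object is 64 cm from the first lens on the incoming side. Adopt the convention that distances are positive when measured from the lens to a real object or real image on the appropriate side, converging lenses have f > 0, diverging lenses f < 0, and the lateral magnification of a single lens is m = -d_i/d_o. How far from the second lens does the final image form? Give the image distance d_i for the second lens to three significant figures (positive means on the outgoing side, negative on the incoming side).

14.8 cm

Applying the thin-lens equation to the first lens, 1/16.5 = 1/64 + 1/d_i1, which gives d_i1 = 22.232 cm.
This image would form 22.232 cm past lens 1, i.e. 9.232 cm beyond lens 2, so it is a virtual object for lens 2: d_o2 = 13 - 22.232 = -9.232 cm.
Applying the thin-lens equation again with f_2 = -24.5 cm and d_o2 = -9.232 cm gives d_i2 = 14.813 cm.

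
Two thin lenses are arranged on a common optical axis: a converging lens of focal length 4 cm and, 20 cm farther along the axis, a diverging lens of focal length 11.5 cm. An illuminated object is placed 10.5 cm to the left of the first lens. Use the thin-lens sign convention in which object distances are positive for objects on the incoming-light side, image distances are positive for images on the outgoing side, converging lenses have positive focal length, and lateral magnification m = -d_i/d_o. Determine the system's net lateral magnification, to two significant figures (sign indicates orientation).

Lens 1: 1/d_i1 = 1/f_1 - 1/d_o1 = 1/4 - 1/10.5 = 0.15476 cm^-1, so d_i1 = 6.462 cm.
m_1 = -(6.462)/10.5 = -0.6154.
That image sits 13.538 cm in front of the second lens, so d_o2 = 13.538 cm.
Lens 2: 1/d_i2 = 1/f_2 - 1/d_o2 = 1/(-11.5) - 1/(13.538) = -0.16082 cm^-1, so d_i2 = -6.218 cm.
m_2 = -(-6.218)/(13.538) = 0.4593.
The system's lateral magnification is m_1 m_2 = (-0.6154)(0.4593) = -0.2826.

-0.28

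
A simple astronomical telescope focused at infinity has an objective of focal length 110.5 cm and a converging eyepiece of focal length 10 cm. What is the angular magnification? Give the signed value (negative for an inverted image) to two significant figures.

M = -f_obj/f_eye = -110.5/(10) = -11.050.

-11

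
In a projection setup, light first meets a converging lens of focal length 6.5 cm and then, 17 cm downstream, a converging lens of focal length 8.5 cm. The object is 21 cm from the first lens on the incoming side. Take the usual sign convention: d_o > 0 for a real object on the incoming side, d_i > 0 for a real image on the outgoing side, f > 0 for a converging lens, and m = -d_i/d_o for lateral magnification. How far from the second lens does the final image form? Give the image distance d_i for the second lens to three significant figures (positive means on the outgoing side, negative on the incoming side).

-70.6 cm

Applying the thin-lens equation to the first lens, 1/6.5 = 1/21 + 1/d_i1, which gives d_i1 = 9.414 cm.
That image sits 7.586 cm in front of the second lens, so d_o2 = 7.586 cm.
Applying the thin-lens equation again with f_2 = 8.5 cm and d_o2 = 7.586 cm gives d_i2 = -70.566 cm.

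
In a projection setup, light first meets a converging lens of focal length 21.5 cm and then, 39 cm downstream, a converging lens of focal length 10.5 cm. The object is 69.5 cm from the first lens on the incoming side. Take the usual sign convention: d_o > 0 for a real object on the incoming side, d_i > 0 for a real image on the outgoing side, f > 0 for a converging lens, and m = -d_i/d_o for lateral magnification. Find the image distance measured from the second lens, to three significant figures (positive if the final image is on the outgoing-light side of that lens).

-31.4 cm

First lens: d_i1 = 1/(1/21.5 - 1/69.5) = 31.130 cm.
The intermediate image is 31.130 cm to the right of lens 1, so d_o2 = L - d_i1 = 39 - 31.130 = 7.870 cm.
Second lens: d_i2 = 1/(1/10.5 - 1/(7.870)) = -31.417 cm.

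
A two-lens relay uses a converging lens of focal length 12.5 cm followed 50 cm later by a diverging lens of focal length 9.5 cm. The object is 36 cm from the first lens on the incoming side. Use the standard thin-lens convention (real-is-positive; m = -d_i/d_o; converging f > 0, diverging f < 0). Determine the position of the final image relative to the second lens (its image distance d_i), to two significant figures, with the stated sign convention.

First lens: d_i1 = 1/(1/12.5 - 1/36) = 19.149 cm.
That image sits 30.851 cm in front of the second lens, so d_o2 = 30.851 cm.
Second lens: d_i2 = 1/(1/(-9.5) - 1/(30.851)) = -7.263 cm.

-7.3 cm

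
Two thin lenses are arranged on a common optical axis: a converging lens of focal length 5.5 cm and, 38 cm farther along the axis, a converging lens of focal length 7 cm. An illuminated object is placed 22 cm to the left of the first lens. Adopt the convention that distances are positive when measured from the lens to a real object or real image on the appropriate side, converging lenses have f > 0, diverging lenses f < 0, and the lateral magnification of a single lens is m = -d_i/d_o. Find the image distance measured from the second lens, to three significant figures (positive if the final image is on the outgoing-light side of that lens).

9.07 cm

Lens 1: 1/d_i1 = 1/f_1 - 1/d_o1 = 1/5.5 - 1/22 = 0.13636 cm^-1, so d_i1 = 7.333 cm.
Object distance for lens 2: d_o2 = 38 - 7.333 = 30.667 cm.
Lens 2: 1/d_i2 = 1/f_2 - 1/d_o2 = 1/7 - 1/(30.667) = 0.11025 cm^-1, so d_i2 = 9.070 cm.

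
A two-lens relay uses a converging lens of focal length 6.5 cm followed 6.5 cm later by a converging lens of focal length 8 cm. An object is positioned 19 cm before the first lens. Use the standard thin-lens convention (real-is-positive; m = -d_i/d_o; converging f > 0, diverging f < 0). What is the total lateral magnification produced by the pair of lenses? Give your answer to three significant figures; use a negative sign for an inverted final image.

First lens: d_i1 = 1/(1/6.5 - 1/19) = 9.880 cm.
m_1 = -(9.880)/19 = -0.5200.
Since 9.880 cm > 6.5 cm, the first image lies past the second lens and serves as a virtual object: d_o2 = L - d_i1 = -3.380 cm.
Second lens: d_i2 = 1/(1/8 - 1/(-3.380)) = 2.376 cm.
m_2 = -(2.376)/(-3.380) = 0.7030.
The system's lateral magnification is m_1 m_2 = (-0.5200)(0.7030) = -0.3656.

-0.366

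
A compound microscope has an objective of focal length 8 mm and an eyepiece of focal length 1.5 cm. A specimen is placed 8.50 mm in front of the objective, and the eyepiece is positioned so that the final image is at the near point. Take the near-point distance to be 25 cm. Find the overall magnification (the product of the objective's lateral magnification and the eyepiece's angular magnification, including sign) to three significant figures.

-283

Convert to cm: f_obj = 8 mm = 0.8 cm; d_o = 8.50 mm = 0.85 cm.
Objective: 1/d_i = 1/f_obj - 1/d_o = 1/0.8 - 1/0.85 = 0.07353 cm^-1, so d_i = 13.600 cm.
m_obj = -d_i/d_o = -13.600/0.85 = -16.000.
Eyepiece angular magnification (image at near point): M_eye = 1 + D/f_e = 1 + 25/1.5 = 17.667.
Overall M = m_obj x M_eye = (-16.000)(17.667) = -282.67.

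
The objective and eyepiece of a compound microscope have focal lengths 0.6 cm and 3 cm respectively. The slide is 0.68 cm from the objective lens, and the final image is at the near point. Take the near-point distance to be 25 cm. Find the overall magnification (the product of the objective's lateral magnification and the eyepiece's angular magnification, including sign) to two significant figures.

-70

Objective: 1/d_i = 1/f_obj - 1/d_o = 1/0.6 - 1/0.68 = 0.19608 cm^-1, so d_i = 5.100 cm.
m_obj = -d_i/d_o = -5.100/0.68 = -7.500.
Eyepiece angular magnification (image at near point): M_eye = 1 + D/f_e = 1 + 25/3 = 9.333.
Overall M = m_obj x M_eye = (-7.500)(9.333) = -70.00.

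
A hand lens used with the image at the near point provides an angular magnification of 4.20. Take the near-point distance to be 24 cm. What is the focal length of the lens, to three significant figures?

7.50 cm

For the image at the near point, M = 1 + D/f.
f = D/(M - 1) = 24/(4.2 - 1) = 7.500 cm.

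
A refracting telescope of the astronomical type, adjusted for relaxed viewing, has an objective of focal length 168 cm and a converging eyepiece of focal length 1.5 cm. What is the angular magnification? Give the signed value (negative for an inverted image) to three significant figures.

M = -f_obj/f_eye = -168/(1.5) = -112.000.

-112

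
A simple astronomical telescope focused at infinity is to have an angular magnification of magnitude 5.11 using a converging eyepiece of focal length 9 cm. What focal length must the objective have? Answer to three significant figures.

46.0 cm

|M| = f_obj/|f_eye|, so f_obj = |M| x |f_eye| = 5.11 x 9 = 45.990 cm.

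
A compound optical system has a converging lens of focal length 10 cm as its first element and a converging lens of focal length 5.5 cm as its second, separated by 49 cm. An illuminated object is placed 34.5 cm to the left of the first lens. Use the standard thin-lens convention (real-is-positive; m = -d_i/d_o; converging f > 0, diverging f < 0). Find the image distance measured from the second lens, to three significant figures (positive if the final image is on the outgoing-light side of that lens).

Lens 1: 1/d_i1 = 1/f_1 - 1/d_o1 = 1/10 - 1/34.5 = 0.07101 cm^-1, so d_i1 = 14.082 cm.
Object distance for lens 2: d_o2 = 49 - 14.082 = 34.918 cm.
Lens 2: 1/d_i2 = 1/f_2 - 1/d_o2 = 1/5.5 - 1/(34.918) = 0.15318 cm^-1, so d_i2 = 6.528 cm.

6.53 cm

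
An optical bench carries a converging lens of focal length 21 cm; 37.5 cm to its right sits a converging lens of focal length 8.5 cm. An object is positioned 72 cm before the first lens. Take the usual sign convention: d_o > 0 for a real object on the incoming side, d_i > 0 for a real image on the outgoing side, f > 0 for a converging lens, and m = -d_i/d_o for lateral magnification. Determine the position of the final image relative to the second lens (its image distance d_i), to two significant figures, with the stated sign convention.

Lens 1: 1/d_i1 = 1/f_1 - 1/d_o1 = 1/21 - 1/72 = 0.03373 cm^-1, so d_i1 = 29.647 cm.
Object distance for lens 2: d_o2 = 37.5 - 29.647 = 7.853 cm.
Lens 2: 1/d_i2 = 1/f_2 - 1/d_o2 = 1/8.5 - 1/(7.853) = -0.00969 cm^-1, so d_i2 = -103.159 cm.

-100 cm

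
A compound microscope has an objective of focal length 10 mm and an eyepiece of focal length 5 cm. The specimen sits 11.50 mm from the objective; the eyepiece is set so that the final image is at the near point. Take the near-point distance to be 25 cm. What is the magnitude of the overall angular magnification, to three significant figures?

Convert to cm: f_obj = 10 mm = 1 cm; d_o = 11.50 mm = 1.15 cm.
Objective: 1/d_i = 1/f_obj - 1/d_o = 1/1 - 1/1.15 = 0.13043 cm^-1, so d_i = 7.667 cm.
m_obj = -d_i/d_o = -7.667/1.15 = -6.667.
Eyepiece angular magnification (image at near point): M_eye = 1 + D/f_e = 1 + 25/5 = 6.000.
Overall M = m_obj x M_eye = (-6.667)(6.000) = -40.00.
|M| = 40.00.

40.0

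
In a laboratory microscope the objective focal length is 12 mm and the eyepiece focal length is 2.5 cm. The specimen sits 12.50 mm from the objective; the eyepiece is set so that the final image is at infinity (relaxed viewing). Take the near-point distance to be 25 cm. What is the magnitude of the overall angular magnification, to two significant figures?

Convert to cm: f_obj = 12 mm = 1.2 cm; d_o = 12.50 mm = 1.25 cm.
Objective: 1/d_i = 1/f_obj - 1/d_o = 1/1.2 - 1/1.25 = 0.03333 cm^-1, so d_i = 30.000 cm.
m_obj = -d_i/d_o = -30.000/1.25 = -24.000.
Eyepiece angular magnification (image at infinity): M_eye = D/f_e = 25/2.5 = 10.000.
Overall M = m_obj x M_eye = (-24.000)(10.000) = -240.00.
|M| = 240.00.

240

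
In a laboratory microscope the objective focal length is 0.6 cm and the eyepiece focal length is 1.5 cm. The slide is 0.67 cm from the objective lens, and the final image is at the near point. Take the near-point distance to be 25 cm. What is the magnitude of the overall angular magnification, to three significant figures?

151

Objective: 1/d_i = 1/f_obj - 1/d_o = 1/0.6 - 1/0.67 = 0.17413 cm^-1, so d_i = 5.743 cm.
m_obj = -d_i/d_o = -5.743/0.67 = -8.571.
Eyepiece angular magnification (image at near point): M_eye = 1 + D/f_e = 1 + 25/1.5 = 17.667.
Overall M = m_obj x M_eye = (-8.571)(17.667) = -151.43.
|M| = 151.43.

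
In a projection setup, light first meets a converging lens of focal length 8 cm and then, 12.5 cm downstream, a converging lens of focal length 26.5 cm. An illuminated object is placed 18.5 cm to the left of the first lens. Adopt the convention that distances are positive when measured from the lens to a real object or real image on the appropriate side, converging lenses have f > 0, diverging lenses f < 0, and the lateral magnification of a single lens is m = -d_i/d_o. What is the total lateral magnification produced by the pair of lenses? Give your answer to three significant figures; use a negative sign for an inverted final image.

Lens 1: 1/d_i1 = 1/f_1 - 1/d_o1 = 1/8 - 1/18.5 = 0.07095 cm^-1, so d_i1 = 14.095 cm.
m_1 = -(14.095)/18.5 = -0.7619.
This image would form 14.095 cm past lens 1, i.e. 1.595 cm beyond lens 2, so it is a virtual object for lens 2: d_o2 = 12.5 - 14.095 = -1.595 cm.
Lens 2: 1/d_i2 = 1/f_2 - 1/d_o2 = 1/26.5 - 1/(-1.595) = 0.66460 cm^-1, so d_i2 = 1.505 cm.
m_2 = -(1.505)/(-1.595) = 0.9432.
Overall magnification: m = m_1 m_2 = -0.7186.

-0.719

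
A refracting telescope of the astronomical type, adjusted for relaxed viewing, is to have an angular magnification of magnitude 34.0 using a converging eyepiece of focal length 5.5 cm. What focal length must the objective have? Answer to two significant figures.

|M| = f_obj/|f_eye|, so f_obj = |M| x |f_eye| = 34.0 x 5.5 = 187.000 cm.

190 cm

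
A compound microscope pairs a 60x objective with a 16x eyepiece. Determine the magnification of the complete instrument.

960

The overall magnification of a compound microscope is the product of the objective and eyepiece magnifications:
M = M_obj x M_eye = 60 x 16 = 960.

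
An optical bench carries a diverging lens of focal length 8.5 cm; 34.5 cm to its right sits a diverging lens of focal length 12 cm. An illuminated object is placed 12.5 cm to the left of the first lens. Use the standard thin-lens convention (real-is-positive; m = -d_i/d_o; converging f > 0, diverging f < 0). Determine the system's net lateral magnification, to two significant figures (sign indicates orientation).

0.094

Applying the thin-lens equation to the first lens, 1/(-8.5) = 1/12.5 + 1/d_i1, which gives d_i1 = -5.060 cm.
Its lateral magnification is m_1 = -d_i1/d_o1 = -(-5.060)/12.5 = 0.4048.
With d_i1 < 0 the first image is virtual and lies on the object side; the object distance for lens 2 is d_o2 = 34.5 - (-5.060) = 39.560 cm.
Applying the thin-lens equation again with f_2 = -12 cm and d_o2 = 39.560 cm gives d_i2 = -9.207 cm.
m_2 = -(-9.207)/(39.560) = 0.2327.
The system's lateral magnification is m_1 m_2 = (0.4048)(0.2327) = 0.0942.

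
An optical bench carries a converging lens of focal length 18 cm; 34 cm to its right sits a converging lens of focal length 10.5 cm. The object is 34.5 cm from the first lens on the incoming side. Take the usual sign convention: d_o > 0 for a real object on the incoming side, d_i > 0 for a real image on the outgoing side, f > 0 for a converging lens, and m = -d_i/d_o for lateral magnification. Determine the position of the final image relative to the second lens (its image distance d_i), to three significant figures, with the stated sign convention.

Applying the thin-lens equation to the first lens, 1/18 = 1/34.5 + 1/d_i1, which gives d_i1 = 37.636 cm.
Since 37.636 cm > 34 cm, the first image lies past the second lens and serves as a virtual object: d_o2 = L - d_i1 = -3.636 cm.
Applying the thin-lens equation again with f_2 = 10.5 cm and d_o2 = -3.636 cm gives d_i2 = 2.701 cm.

2.70 cm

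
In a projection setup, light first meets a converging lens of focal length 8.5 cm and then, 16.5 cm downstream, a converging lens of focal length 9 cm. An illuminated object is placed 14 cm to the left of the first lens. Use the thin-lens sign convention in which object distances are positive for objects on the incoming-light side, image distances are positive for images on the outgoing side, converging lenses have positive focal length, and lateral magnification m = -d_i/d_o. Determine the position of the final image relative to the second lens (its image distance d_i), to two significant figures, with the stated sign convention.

3.3 cm

Applying the thin-lens equation to the first lens, 1/8.5 = 1/14 + 1/d_i1, which gives d_i1 = 21.636 cm.
Since 21.636 cm > 16.5 cm, the first image lies past the second lens and serves as a virtual object: d_o2 = L - d_i1 = -5.136 cm.
Applying the thin-lens equation again with f_2 = 9 cm and d_o2 = -5.136 cm gives d_i2 = 3.270 cm.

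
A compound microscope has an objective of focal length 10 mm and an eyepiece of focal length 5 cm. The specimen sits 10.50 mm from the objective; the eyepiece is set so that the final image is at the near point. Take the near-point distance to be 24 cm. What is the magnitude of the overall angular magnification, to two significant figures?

Convert to cm: f_obj = 10 mm = 1 cm; d_o = 10.50 mm = 1.05 cm.
Objective: 1/d_i = 1/f_obj - 1/d_o = 1/1 - 1/1.05 = 0.04762 cm^-1, so d_i = 21.000 cm.
m_obj = -d_i/d_o = -21.000/1.05 = -20.000.
Eyepiece angular magnification (image at near point): M_eye = 1 + D/f_e = 1 + 24/5 = 5.800.
Overall M = m_obj x M_eye = (-20.000)(5.800) = -116.00.
|M| = 116.00.

120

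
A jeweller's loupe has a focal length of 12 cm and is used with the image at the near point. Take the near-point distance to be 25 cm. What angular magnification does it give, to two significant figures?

M = 1 + D/f = 1 + 25/12 = 3.083.

3.1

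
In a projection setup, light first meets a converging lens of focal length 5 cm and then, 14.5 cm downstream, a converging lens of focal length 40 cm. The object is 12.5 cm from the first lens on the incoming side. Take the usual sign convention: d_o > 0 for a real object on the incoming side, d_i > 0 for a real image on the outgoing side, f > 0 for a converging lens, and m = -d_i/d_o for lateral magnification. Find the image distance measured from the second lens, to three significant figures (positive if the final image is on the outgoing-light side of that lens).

-7.29 cm

Lens 1: 1/d_i1 = 1/f_1 - 1/d_o1 = 1/5 - 1/12.5 = 0.12000 cm^-1, so d_i1 = 8.333 cm.
The intermediate image is 8.333 cm to the right of lens 1, so d_o2 = L - d_i1 = 14.5 - 8.333 = 6.167 cm.
Lens 2: 1/d_i2 = 1/f_2 - 1/d_o2 = 1/40 - 1/(6.167) = -0.13716 cm^-1, so d_i2 = -7.291 cm.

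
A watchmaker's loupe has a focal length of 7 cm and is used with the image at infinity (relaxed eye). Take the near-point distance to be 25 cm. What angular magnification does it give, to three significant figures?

3.57

M = D/f = 25/7 = 3.571.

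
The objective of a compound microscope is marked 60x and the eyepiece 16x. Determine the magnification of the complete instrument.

960

The overall magnification of a compound microscope is the product of the objective and eyepiece magnifications:
M = M_obj x M_eye = 60 x 16 = 960.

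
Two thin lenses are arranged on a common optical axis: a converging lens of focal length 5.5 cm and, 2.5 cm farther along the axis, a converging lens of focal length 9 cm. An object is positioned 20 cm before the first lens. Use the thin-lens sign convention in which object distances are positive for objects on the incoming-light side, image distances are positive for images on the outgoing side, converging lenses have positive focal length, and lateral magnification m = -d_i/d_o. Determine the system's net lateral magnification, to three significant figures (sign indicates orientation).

Lens 1: 1/d_i1 = 1/f_1 - 1/d_o1 = 1/5.5 - 1/20 = 0.13182 cm^-1, so d_i1 = 7.586 cm.
m_1 = -(7.586)/20 = -0.3793.
Since 7.586 cm > 2.5 cm, the first image lies past the second lens and serves as a virtual object: d_o2 = L - d_i1 = -5.086 cm.
Lens 2: 1/d_i2 = 1/f_2 - 1/d_o2 = 1/9 - 1/(-5.086) = 0.30772 cm^-1, so d_i2 = 3.250 cm.
m_2 = -(3.250)/(-5.086) = 0.6389.
The system's lateral magnification is m_1 m_2 = (-0.3793)(0.6389) = -0.2424.

-0.242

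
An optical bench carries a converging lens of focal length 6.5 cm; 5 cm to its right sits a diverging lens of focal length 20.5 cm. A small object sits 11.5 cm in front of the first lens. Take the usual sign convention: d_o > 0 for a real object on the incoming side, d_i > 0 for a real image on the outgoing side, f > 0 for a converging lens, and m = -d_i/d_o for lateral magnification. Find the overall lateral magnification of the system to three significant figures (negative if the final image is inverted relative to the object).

-2.53

Applying the thin-lens equation to the first lens, 1/6.5 = 1/11.5 + 1/d_i1, which gives d_i1 = 14.950 cm.
Its lateral magnification is m_1 = -d_i1/d_o1 = -(14.950)/11.5 = -1.3000.
Since 14.950 cm > 5 cm, the first image lies past the second lens and serves as a virtual object: d_o2 = L - d_i1 = -9.950 cm.
Applying the thin-lens equation again with f_2 = -20.5 cm and d_o2 = -9.950 cm gives d_i2 = 19.334 cm.
m_2 = -(19.334)/(-9.950) = 1.9431.
Total m = m_1 x m_2 = (-1.3000)(1.9431) = -2.5261.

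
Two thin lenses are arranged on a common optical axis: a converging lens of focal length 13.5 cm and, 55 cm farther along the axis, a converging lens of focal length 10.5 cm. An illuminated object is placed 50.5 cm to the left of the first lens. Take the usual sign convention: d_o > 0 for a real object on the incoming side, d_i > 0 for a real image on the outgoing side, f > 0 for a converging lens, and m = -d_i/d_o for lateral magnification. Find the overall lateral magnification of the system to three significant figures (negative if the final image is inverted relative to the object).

Applying the thin-lens equation to the first lens, 1/13.5 = 1/50.5 + 1/d_i1, which gives d_i1 = 18.426 cm.
Its lateral magnification is m_1 = -d_i1/d_o1 = -(18.426)/50.5 = -0.3649.
Object distance for lens 2: d_o2 = 55 - 18.426 = 36.574 cm.
Applying the thin-lens equation again with f_2 = 10.5 cm and d_o2 = 36.574 cm gives d_i2 = 14.728 cm.
m_2 = -(14.728)/(36.574) = -0.4027.
Total m = m_1 x m_2 = (-0.3649)(-0.4027) = 0.1469.

0.147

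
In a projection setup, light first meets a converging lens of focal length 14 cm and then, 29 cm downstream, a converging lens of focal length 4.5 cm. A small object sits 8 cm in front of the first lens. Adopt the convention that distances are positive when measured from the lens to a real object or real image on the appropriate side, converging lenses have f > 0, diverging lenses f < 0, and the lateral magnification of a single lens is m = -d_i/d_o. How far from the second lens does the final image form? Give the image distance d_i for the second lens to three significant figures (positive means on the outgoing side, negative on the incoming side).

4.97 cm

First lens: d_i1 = 1/(1/14 - 1/8) = -18.667 cm.
With d_i1 < 0 the first image is virtual and lies on the object side; the object distance for lens 2 is d_o2 = 29 - (-18.667) = 47.667 cm.
Second lens: d_i2 = 1/(1/4.5 - 1/(47.667)) = 4.969 cm.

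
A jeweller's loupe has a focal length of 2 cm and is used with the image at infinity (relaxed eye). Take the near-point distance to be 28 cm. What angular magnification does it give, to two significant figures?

14

M = D/f = 28/2 = 14.000.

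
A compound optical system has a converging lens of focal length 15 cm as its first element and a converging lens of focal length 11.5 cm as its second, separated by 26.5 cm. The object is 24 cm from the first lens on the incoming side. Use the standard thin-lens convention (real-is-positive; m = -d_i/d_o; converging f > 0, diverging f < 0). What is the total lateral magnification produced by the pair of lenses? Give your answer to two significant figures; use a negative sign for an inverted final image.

Lens 1: 1/d_i1 = 1/f_1 - 1/d_o1 = 1/15 - 1/24 = 0.02500 cm^-1, so d_i1 = 40.000 cm.
m_1 = -(40.000)/24 = -1.6667.
Since 40.000 cm > 26.5 cm, the first image lies past the second lens and serves as a virtual object: d_o2 = L - d_i1 = -13.500 cm.
Lens 2: 1/d_i2 = 1/f_2 - 1/d_o2 = 1/11.5 - 1/(-13.500) = 0.16103 cm^-1, so d_i2 = 6.210 cm.
m_2 = -(6.210)/(-13.500) = 0.4600.
Overall magnification: m = m_1 m_2 = -0.7667.

-0.77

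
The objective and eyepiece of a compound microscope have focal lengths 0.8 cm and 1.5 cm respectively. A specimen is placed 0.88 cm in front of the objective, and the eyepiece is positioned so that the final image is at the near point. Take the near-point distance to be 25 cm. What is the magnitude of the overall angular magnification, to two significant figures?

Objective: 1/d_i = 1/f_obj - 1/d_o = 1/0.8 - 1/0.88 = 0.11364 cm^-1, so d_i = 8.800 cm.
m_obj = -d_i/d_o = -8.800/0.88 = -10.000.
Eyepiece angular magnification (image at near point): M_eye = 1 + D/f_e = 1 + 25/1.5 = 17.667.
Overall M = m_obj x M_eye = (-10.000)(17.667) = -176.67.
|M| = 176.67.

180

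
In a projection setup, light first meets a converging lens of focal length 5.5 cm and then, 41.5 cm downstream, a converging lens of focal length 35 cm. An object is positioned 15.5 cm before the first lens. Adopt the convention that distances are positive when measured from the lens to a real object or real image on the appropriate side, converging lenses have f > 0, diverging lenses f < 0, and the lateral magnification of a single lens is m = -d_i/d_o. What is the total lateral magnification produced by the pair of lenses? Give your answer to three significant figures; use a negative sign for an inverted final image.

Lens 1: 1/d_i1 = 1/f_1 - 1/d_o1 = 1/5.5 - 1/15.5 = 0.11730 cm^-1, so d_i1 = 8.525 cm.
m_1 = -(8.525)/15.5 = -0.5500.
That image sits 32.975 cm in front of the second lens, so d_o2 = 32.975 cm.
Lens 2: 1/d_i2 = 1/f_2 - 1/d_o2 = 1/35 - 1/(32.975) = -0.00175 cm^-1, so d_i2 = -569.938 cm.
m_2 = -(-569.938)/(32.975) = 17.2840.
The system's lateral magnification is m_1 m_2 = (-0.5500)(17.2840) = -9.5062.

-9.51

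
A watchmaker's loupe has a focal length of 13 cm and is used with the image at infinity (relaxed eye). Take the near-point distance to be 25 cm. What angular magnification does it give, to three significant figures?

M = D/f = 25/13 = 1.923.

1.92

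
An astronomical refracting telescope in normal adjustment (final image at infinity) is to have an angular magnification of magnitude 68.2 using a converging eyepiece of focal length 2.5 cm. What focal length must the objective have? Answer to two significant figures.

|M| = f_obj/|f_eye|, so f_obj = |M| x |f_eye| = 68.2 x 2.5 = 170.500 cm.

170 cm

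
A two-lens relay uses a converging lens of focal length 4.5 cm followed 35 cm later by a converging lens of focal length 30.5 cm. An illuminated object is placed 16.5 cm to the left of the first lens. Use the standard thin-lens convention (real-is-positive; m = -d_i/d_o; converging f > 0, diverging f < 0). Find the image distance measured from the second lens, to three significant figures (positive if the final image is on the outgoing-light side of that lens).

-521 cm

First lens: d_i1 = 1/(1/4.5 - 1/16.5) = 6.188 cm.
Object distance for lens 2: d_o2 = 35 - 6.188 = 28.812 cm.
Second lens: d_i2 = 1/(1/30.5 - 1/(28.812)) = -520.759 cm.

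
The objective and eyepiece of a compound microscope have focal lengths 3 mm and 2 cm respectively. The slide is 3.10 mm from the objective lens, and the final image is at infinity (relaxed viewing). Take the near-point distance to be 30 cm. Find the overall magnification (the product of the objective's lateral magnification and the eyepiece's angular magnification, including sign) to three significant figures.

-450

Convert to cm: f_obj = 3 mm = 0.3 cm; d_o = 3.10 mm = 0.31 cm.
Objective: 1/d_i = 1/f_obj - 1/d_o = 1/0.3 - 1/0.31 = 0.10753 cm^-1, so d_i = 9.300 cm.
m_obj = -d_i/d_o = -9.300/0.31 = -30.000.
Eyepiece angular magnification (image at infinity): M_eye = D/f_e = 30/2 = 15.000.
Overall M = m_obj x M_eye = (-30.000)(15.000) = -450.00.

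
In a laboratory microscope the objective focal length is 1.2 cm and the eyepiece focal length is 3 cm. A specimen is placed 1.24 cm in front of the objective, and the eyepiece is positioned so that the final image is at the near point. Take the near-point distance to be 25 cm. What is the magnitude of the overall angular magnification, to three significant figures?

Objective: 1/d_i = 1/f_obj - 1/d_o = 1/1.2 - 1/1.24 = 0.02688 cm^-1, so d_i = 37.200 cm.
m_obj = -d_i/d_o = -37.200/1.24 = -30.000.
Eyepiece angular magnification (image at near point): M_eye = 1 + D/f_e = 1 + 25/3 = 9.333.
Overall M = m_obj x M_eye = (-30.000)(9.333) = -280.00.
|M| = 280.00.

280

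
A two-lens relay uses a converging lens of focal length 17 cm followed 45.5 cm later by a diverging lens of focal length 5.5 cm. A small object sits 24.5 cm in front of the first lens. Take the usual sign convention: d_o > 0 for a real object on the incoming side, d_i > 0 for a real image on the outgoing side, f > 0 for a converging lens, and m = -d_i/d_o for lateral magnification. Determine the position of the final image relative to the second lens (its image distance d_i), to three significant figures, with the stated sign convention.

-12.2 cm

Applying the thin-lens equation to the first lens, 1/17 = 1/24.5 + 1/d_i1, which gives d_i1 = 55.533 cm.
This image would form 55.533 cm past lens 1, i.e. 10.033 cm beyond lens 2, so it is a virtual object for lens 2: d_o2 = 45.5 - 55.533 = -10.033 cm.
Applying the thin-lens equation again with f_2 = -5.5 cm and d_o2 = -10.033 cm gives d_i2 = -12.173 cm.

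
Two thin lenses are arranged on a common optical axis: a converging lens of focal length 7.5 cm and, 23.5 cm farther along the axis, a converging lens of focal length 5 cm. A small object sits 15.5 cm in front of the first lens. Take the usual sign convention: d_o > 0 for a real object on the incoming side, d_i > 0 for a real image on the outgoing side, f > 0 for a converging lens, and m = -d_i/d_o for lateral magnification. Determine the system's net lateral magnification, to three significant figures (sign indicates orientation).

First lens: d_i1 = 1/(1/7.5 - 1/15.5) = 14.531 cm.
m_1 = -(14.531)/15.5 = -0.9375.
The intermediate image is 14.531 cm to the right of lens 1, so d_o2 = L - d_i1 = 23.5 - 14.531 = 8.969 cm.
Second lens: d_i2 = 1/(1/5 - 1/(8.969)) = 11.299 cm.
m_2 = -(11.299)/(8.969) = -1.2598.
Total m = m_1 x m_2 = (-0.9375)(-1.2598) = 1.1811.

1.18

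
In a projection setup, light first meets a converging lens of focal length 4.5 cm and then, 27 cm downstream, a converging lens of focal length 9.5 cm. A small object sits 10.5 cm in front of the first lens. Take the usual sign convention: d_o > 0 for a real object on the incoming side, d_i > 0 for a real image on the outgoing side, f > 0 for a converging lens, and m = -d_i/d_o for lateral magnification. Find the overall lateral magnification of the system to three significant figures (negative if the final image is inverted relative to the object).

0.740

Lens 1: 1/d_i1 = 1/f_1 - 1/d_o1 = 1/4.5 - 1/10.5 = 0.12698 cm^-1, so d_i1 = 7.875 cm.
m_1 = -(7.875)/10.5 = -0.7500.
The intermediate image is 7.875 cm to the right of lens 1, so d_o2 = L - d_i1 = 27 - 7.875 = 19.125 cm.
Lens 2: 1/d_i2 = 1/f_2 - 1/d_o2 = 1/9.5 - 1/(19.125) = 0.05298 cm^-1, so d_i2 = 18.877 cm.
m_2 = -(18.877)/(19.125) = -0.9870.
Overall magnification: m = m_1 m_2 = 0.7403.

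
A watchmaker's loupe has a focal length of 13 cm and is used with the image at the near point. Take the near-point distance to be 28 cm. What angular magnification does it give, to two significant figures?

3.2

M = 1 + D/f = 1 + 28/13 = 3.154.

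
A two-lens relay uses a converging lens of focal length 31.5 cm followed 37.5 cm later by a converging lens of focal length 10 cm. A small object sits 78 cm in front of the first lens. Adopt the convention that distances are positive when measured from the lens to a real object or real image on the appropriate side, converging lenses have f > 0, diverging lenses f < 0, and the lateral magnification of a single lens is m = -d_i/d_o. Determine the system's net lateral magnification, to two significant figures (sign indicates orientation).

-0.27

First lens: d_i1 = 1/(1/31.5 - 1/78) = 52.839 cm.
m_1 = -(52.839)/78 = -0.6774.
Since 52.839 cm > 37.5 cm, the first image lies past the second lens and serves as a virtual object: d_o2 = L - d_i1 = -15.339 cm.
Second lens: d_i2 = 1/(1/10 - 1/(-15.339)) = 6.053 cm.
m_2 = -(6.053)/(-15.339) = 0.3947.
Overall magnification: m = m_1 m_2 = -0.2673.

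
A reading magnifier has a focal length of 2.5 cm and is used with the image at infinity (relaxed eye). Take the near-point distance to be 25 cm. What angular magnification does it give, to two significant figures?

M = D/f = 25/2.5 = 10.000.

10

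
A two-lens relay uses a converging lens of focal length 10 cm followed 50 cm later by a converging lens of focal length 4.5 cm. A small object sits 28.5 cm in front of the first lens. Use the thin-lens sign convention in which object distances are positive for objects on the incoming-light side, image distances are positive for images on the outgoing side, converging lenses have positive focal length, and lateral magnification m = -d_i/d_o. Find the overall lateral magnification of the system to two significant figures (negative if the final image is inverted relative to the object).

0.081

Applying the thin-lens equation to the first lens, 1/10 = 1/28.5 + 1/d_i1, which gives d_i1 = 15.405 cm.
Its lateral magnification is m_1 = -d_i1/d_o1 = -(15.405)/28.5 = -0.5405.
That image sits 34.595 cm in front of the second lens, so d_o2 = 34.595 cm.
Applying the thin-lens equation again with f_2 = 4.5 cm and d_o2 = 34.595 cm gives d_i2 = 5.173 cm.
m_2 = -(5.173)/(34.595) = -0.1495.
Total m = m_1 x m_2 = (-0.5405)(-0.1495) = 0.0808.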